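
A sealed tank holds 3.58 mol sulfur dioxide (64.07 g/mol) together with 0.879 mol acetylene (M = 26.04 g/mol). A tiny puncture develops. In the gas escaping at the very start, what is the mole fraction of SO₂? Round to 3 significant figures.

Each component's effusion rate ∝ (its partial pressure)·(1/√M) ∝ n_i/√M_i.
Mole fraction of SO₂ in the effusate = (n_SO₂/√M_SO₂) / (n_SO₂/√M_SO₂ + n_C₂H₂/√M_C₂H₂)
= (3.58/√64.07) / (3.58/√64.07 + 0.879/√26.04) = 0.4473/(0.4473 + 0.1723) = 0.722.

0.722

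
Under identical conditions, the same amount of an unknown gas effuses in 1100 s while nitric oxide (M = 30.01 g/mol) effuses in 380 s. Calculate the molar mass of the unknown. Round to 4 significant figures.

251.5 g/mol

Since effusion rate ∝ 1/√M, t_X/t_NO = √(M_X/M_NO).
1100/380 = 2.895 = √(M_X/30.01)
M_X = 30.01 × 2.895² = 30.01 × 8.380 = 251.5 g/mol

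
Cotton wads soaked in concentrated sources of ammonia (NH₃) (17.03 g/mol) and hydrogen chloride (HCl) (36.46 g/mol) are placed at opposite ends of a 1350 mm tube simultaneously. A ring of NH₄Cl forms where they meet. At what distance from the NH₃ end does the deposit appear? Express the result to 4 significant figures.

801.9 mm

Distances travelled in equal time are proportional to diffusion rates, so d_NH₃/d_HCl = √(M_HCl/M_NH₃) = √(36.46/17.03) = 1.463.
With d_NH₃ + d_HCl = 1350 mm, d_HCl = 1350/(1 + 1.463) = 548.1 mm.
d_NH₃ = 1350 − 548.1 = 801.9 mm.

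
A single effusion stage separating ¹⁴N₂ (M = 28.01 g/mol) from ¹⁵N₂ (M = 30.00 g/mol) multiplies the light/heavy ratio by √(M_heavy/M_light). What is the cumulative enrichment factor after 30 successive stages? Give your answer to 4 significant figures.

Each stage multiplies the ratio by α = √(30.00/28.01), so after 30 stages the overall factor is α^30 = (30.00/28.01)^(30/2).
= 1.07105^15 = 2.800.

2.800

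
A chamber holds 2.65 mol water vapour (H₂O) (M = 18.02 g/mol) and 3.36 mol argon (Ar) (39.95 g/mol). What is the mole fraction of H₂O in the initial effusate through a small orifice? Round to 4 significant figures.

The effusion rate of species i is ∝ p_i/√M_i ∝ n_i/√M_i.
Mole fraction of H₂O in the effusate = (n_H₂O/√M_H₂O) / (n_H₂O/√M_H₂O + n_Ar/√M_Ar)
= (2.65/√18.02) / (2.65/√18.02 + 3.36/√39.95) = 0.6243/(0.6243 + 0.5316) = 0.5401.

0.5401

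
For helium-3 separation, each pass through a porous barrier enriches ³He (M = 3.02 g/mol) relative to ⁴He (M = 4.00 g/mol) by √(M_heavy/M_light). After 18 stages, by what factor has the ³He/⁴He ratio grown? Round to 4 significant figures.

Overall factor = α^18 with α = √(4.00/3.02), i.e. (4.00/3.02)^(18/2).
= 1.32450^9 = 12.55.

12.55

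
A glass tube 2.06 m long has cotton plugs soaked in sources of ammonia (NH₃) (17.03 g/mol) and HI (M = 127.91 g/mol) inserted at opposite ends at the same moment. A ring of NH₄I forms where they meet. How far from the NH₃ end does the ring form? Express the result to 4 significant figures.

The fronts meet when d_NH₃ + d_HI = L with d_NH₃/d_HI = √(M_HI/M_NH₃) (Graham's law). Here √(M_HI/M_NH₃) = √(127.91/17.03) = 2.741.
With d_NH₃ + d_HI = 2.06 m, d_HI = 2.06/(1 + 2.741) = 0.5507 m.
d_NH₃ = 2.06 − 0.5507 = 1.509 m.

1.509 m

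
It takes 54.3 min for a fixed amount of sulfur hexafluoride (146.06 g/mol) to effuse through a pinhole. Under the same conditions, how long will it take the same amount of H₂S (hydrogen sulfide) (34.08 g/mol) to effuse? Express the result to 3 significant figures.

26.2 min

Graham's law gives t_H₂S/t_SF₆ = √(M_H₂S/M_SF₆) = √(34.08/146.06) = √0.2333 = 0.4830.
So the time for H₂S is 54.3 × 0.4830 = 26.2 min.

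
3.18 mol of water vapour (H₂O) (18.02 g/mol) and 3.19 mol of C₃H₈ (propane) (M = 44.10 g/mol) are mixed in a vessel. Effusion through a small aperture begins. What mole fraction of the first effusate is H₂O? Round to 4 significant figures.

0.6093

Rate_i ∝ x_i/√M_i (Graham's law weighted by mole fraction), so the effusate composition follows n_i/√M_i.
So x_H₂O in the escaping gas = (n_H₂O/√M_H₂O) / Σ(n_i/√M_i)
= (3.18/√18.02) / (3.18/√18.02 + 3.19/√44.10) = 0.7491/(0.7491 + 0.4804) = 0.6093.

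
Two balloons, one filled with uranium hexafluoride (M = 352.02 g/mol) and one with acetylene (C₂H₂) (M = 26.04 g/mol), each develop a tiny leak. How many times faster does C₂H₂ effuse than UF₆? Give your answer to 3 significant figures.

From Graham's law, rate_C₂H₂/rate_UF₆ = √(M_UF₆/M_C₂H₂) = √(352.02/26.04) = √13.52 = 3.68.

3.68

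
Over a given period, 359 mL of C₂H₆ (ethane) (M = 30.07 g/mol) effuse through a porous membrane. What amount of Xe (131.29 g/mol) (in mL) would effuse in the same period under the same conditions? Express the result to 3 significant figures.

172 mL

By Graham's law, rate_Xe/rate_C₂H₆ = √(M_C₂H₆/M_Xe) = √(30.07/131.29) = √0.2290 = 0.4786.
So the volume for Xe is 359 × 0.4786 = 172 mL.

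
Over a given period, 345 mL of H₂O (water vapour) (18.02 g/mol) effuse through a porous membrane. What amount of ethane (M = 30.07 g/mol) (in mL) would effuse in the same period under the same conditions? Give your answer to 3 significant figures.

Using Graham's law: rate_C₂H₆/rate_H₂O = √(M_H₂O/M_C₂H₆) = √(18.02/30.07) = √0.5993 = 0.7741.
So the volume for C₂H₆ is 345 × 0.7741 = 267 mL.

267 mL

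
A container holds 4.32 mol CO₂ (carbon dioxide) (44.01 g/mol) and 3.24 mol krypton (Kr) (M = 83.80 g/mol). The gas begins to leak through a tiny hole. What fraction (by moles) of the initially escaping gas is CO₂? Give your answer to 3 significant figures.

0.648

Effusion rate of each component ∝ n_i/√M_i (partial pressure × 1/√M).
x_CO₂(eff) = (n_CO₂/√M_CO₂) / (n_CO₂/√M_CO₂ + n_Kr/√M_Kr)
= (4.32/√44.01) / (4.32/√44.01 + 3.24/√83.80) = 0.6512/(0.6512 + 0.3539) = 0.648.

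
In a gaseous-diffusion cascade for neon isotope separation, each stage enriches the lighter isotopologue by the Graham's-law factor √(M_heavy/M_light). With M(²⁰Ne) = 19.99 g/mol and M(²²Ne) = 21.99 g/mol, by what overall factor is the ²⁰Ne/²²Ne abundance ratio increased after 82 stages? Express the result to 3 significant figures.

49.9

After 82 stages the ratio has grown by (√(21.99/19.99))^82 = (21.99/19.99)^(82/2).
= 1.10005^41 = 49.9.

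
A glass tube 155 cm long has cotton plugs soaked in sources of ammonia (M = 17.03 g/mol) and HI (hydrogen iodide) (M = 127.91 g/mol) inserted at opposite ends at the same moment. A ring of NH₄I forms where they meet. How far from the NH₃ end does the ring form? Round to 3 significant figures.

The fronts meet when d_NH₃ + d_HI = L with d_NH₃/d_HI = √(M_HI/M_NH₃) (Graham's law). Here √(M_HI/M_NH₃) = √(127.91/17.03) = 2.741.
With d_NH₃ + d_HI = 155 cm, d_HI = 155/(1 + 2.741) = 41.44 cm.
d_NH₃ = 155 − 41.44 = 114 cm.

114 cm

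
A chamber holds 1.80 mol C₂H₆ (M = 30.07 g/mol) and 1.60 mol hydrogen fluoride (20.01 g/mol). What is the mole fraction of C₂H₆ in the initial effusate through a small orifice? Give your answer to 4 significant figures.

Rate_i ∝ x_i/√M_i (Graham's law weighted by mole fraction), so the effusate composition follows n_i/√M_i.
So x_C₂H₆ in the escaping gas = (n_C₂H₆/√M_C₂H₆) / Σ(n_i/√M_i)
= (1.80/√30.07) / (1.80/√30.07 + 1.60/√20.01) = 0.3283/(0.3283 + 0.3577) = 0.4785.

0.4785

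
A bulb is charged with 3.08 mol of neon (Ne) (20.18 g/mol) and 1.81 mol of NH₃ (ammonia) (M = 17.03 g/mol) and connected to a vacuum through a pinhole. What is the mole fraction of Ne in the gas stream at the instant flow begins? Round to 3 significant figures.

0.610

The effusion rate of species i is ∝ p_i/√M_i ∝ n_i/√M_i.
So x_Ne in the escaping gas = (n_Ne/√M_Ne) / Σ(n_i/√M_i)
= (3.08/√20.18) / (3.08/√20.18 + 1.81/√17.03) = 0.6856/(0.6856 + 0.4386) = 0.610.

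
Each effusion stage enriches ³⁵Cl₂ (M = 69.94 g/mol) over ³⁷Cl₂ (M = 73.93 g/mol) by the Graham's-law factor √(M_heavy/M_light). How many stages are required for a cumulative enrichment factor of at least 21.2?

111

Per stage α = (73.93/69.94)^(1/2) = 1.05705^0.5, giving ln α = 0.02774.
Need α^N ≥ 21.2 ⇒ N ≥ ln(21.2) / ln α = 3.054 / 0.02774 = 110.09.
So at least 111 stages are needed.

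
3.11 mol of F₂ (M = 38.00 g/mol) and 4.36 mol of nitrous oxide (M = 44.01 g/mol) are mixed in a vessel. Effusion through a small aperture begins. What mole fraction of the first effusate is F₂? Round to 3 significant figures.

0.434

Effusion rate of each component ∝ n_i/√M_i (partial pressure × 1/√M).
Mole fraction of F₂ in the effusate = (n_F₂/√M_F₂) / (n_F₂/√M_F₂ + n_N₂O/√M_N₂O)
= (3.11/√38.00) / (3.11/√38.00 + 4.36/√44.01) = 0.5045/(0.5045 + 0.6572) = 0.434.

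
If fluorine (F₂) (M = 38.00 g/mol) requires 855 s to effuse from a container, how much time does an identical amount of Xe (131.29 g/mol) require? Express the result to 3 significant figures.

1590 s

Since effusion rate ∝ 1/√M, t_Xe/t_F₂ = √(M_Xe/M_F₂) = √(131.29/38.00) = √3.455 = 1.859.
So the time for Xe is 855 × 1.859 = 1590 s.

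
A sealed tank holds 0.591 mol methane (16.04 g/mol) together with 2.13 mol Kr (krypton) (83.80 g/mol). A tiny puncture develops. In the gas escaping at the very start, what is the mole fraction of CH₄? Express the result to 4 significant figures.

0.3881

Each component's effusion rate ∝ (its partial pressure)·(1/√M) ∝ n_i/√M_i.
Mole fraction of CH₄ in the effusate = (n_CH₄/√M_CH₄) / (n_CH₄/√M_CH₄ + n_Kr/√M_Kr)
= (0.591/√16.04) / (0.591/√16.04 + 2.13/√83.80) = 0.1476/(0.1476 + 0.2327) = 0.3881.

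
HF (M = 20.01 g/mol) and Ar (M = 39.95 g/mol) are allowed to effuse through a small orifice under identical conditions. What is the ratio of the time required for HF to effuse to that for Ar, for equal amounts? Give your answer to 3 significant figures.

Graham's law gives t_HF/t_Ar = √(M_HF/M_Ar) = √(20.01/39.95) = √0.5009 = 0.708.

0.708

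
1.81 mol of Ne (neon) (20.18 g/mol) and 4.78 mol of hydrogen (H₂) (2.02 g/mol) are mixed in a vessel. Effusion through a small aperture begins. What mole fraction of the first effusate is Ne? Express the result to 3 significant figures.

Rate_i ∝ x_i/√M_i (Graham's law weighted by mole fraction), so the effusate composition follows n_i/√M_i.
So x_Ne in the escaping gas = (n_Ne/√M_Ne) / Σ(n_i/√M_i)
= (1.81/√20.18) / (1.81/√20.18 + 4.78/√2.02) = 0.4029/(0.4029 + 3.363) = 0.107.

0.107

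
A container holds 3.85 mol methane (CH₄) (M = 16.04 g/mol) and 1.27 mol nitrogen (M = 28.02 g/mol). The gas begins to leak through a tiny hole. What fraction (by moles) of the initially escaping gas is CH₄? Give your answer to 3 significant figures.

0.800

The effusion rate of species i is ∝ p_i/√M_i ∝ n_i/√M_i.
x_CH₄(eff) = (n_CH₄/√M_CH₄) / (n_CH₄/√M_CH₄ + n_N₂/√M_N₂)
= (3.85/√16.04) / (3.85/√16.04 + 1.27/√28.02) = 0.9613/(0.9613 + 0.2399) = 0.800.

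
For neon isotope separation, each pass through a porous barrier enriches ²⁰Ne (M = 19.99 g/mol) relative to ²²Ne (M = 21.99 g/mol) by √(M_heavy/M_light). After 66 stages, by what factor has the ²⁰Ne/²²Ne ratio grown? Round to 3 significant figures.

23.3

Overall factor = α^66 with α = √(21.99/19.99), i.e. (21.99/19.99)^(66/2).
= 1.10005^33 = 23.3.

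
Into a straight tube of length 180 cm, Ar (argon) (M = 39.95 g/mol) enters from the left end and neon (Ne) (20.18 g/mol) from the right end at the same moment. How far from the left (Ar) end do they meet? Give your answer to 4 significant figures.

74.78 cm

Distances travelled in equal time are proportional to diffusion rates, so d_Ar/d_Ne = √(M_Ne/M_Ar) = √(20.18/39.95) = 0.7107.
With d_Ar + d_Ne = 180 cm, d_Ne = 180/(1 + 0.7107) = 105.2 cm.
d_Ar = 180 − 105.2 = 74.78 cm.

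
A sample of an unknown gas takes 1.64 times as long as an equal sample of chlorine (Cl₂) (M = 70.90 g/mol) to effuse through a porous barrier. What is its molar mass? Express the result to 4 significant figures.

Graham's law gives t_X/t_Cl₂ = √(M_X/M_Cl₂).
1.64 = √(M_X/70.90)
M_X = 70.90 × 1.64² = 70.90 × 2.690 = 190.7 g/mol

190.7 g/mol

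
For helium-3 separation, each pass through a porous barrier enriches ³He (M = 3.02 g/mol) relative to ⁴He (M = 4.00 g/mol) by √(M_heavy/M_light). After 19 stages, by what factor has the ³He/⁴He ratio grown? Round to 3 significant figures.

14.4

After 19 stages the ratio has grown by (√(4.00/3.02))^19 = (4.00/3.02)^(19/2).
= 1.32450^(19/2) = 14.4.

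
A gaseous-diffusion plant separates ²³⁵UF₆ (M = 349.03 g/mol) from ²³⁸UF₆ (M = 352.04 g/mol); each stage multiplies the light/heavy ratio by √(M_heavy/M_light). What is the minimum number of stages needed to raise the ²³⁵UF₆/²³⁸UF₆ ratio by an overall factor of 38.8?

Single-stage factor α = √(352.04/349.03), so ln α = ½ ln(1.00862) = 0.004293.
Need α^N ≥ 38.8 ⇒ N ≥ ln(38.8) / ln α = 3.658 / 0.004293 = 852.09.
So at least 853 stages are needed.

853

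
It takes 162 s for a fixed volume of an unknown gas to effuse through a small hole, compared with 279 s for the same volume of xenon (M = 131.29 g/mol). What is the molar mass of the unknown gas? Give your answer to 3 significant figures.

Since effusion rate ∝ 1/√M, t_X/t_Xe = √(M_X/M_Xe).
162/279 = 0.5806 = √(M_X/131.29)
M_X = 131.29 × 0.5806² = 131.29 × 0.3371 = 44.3 g/mol

44.3 g/mol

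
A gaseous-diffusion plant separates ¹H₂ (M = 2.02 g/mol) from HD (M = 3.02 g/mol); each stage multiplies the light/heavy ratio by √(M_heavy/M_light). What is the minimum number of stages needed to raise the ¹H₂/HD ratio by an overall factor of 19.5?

15

Per stage α = (3.02/2.02)^(1/2) = 1.49505^0.5, giving ln α = 0.2011.
Need α^N ≥ 19.5 ⇒ N ≥ ln(19.5) / ln α = 2.970 / 0.2011 = 14.77.
So at least 15 stages are needed.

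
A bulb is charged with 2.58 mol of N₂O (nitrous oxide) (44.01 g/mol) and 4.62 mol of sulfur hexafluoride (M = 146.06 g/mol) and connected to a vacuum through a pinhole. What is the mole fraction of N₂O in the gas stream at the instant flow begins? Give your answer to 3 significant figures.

The effusion rate of species i is ∝ p_i/√M_i ∝ n_i/√M_i.
Mole fraction of N₂O in the effusate = (n_N₂O/√M_N₂O) / (n_N₂O/√M_N₂O + n_SF₆/√M_SF₆)
= (2.58/√44.01) / (2.58/√44.01 + 4.62/√146.06) = 0.3889/(0.3889 + 0.3823) = 0.504.

0.504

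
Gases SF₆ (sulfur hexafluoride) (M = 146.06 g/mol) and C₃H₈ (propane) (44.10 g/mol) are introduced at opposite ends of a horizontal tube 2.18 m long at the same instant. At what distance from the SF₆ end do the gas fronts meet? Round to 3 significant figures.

0.773 m

Distances travelled in equal time are proportional to diffusion rates, so d_SF₆/d_C₃H₈ = √(M_C₃H₈/M_SF₆) = √(44.10/146.06) = 0.5495.
With d_SF₆ + d_C₃H₈ = 2.18 m, d_C₃H₈ = 2.18/(1 + 0.5495) = 1.407 m.
d_SF₆ = 2.18 − 1.407 = 0.773 m.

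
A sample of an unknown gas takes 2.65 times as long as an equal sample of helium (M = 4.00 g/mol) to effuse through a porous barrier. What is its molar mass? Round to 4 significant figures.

By Graham's law, t_X/t_He = √(M_X/M_He).
2.65 = √(M_X/4.00)
M_X = 4.00 × 2.65² = 4.00 × 7.022 = 28.09 g/mol

28.09 g/mol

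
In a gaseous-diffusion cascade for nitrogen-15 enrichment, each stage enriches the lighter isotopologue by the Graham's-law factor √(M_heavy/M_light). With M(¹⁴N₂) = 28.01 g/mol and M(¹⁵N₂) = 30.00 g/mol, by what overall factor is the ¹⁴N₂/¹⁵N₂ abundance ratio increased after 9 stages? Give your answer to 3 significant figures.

The single-stage factor is √(M_heavy/M_light), so 9 stages give [√(30.00/28.01)]^9 = (30.00/28.01)^(9/2).
= 1.07105^(9/2) = 1.36.

1.36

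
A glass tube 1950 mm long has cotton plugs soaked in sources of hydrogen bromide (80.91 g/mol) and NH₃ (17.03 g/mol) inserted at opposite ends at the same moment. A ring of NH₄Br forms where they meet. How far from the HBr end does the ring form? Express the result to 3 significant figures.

The fronts meet when d_HBr + d_NH₃ = L with d_HBr/d_NH₃ = √(M_NH₃/M_HBr) (Graham's law). Here √(M_NH₃/M_HBr) = √(17.03/80.91) = 0.4588.
With d_HBr + d_NH₃ = 1950 mm, d_NH₃ = 1950/(1 + 0.4588) = 1337 mm.
d_HBr = 1950 − 1337 = 613 mm.

613 mm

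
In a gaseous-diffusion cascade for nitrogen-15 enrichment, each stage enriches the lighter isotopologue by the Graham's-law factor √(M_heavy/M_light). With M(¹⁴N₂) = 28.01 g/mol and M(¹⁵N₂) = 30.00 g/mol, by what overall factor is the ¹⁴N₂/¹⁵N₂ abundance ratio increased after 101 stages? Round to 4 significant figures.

Overall factor = α^101 with α = √(30.00/28.01), i.e. (30.00/28.01)^(101/2).
= 1.07105^(101/2) = 32.01.

32.01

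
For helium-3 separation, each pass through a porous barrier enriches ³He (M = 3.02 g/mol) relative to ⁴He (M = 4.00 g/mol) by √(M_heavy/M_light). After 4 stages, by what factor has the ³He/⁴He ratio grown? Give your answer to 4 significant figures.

The single-stage factor is √(M_heavy/M_light), so 4 stages give [√(4.00/3.02)]^4 = (4.00/3.02)^(4/2).
= 1.32450^2 = 1.754.

1.754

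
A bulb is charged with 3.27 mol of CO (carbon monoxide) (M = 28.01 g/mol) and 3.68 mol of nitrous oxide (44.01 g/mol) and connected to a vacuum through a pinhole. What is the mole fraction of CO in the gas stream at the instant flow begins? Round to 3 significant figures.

Each component's effusion rate ∝ (its partial pressure)·(1/√M) ∝ n_i/√M_i.
So x_CO in the escaping gas = (n_CO/√M_CO) / Σ(n_i/√M_i)
= (3.27/√28.01) / (3.27/√28.01 + 3.68/√44.01) = 0.6179/(0.6179 + 0.5547) = 0.527.

0.527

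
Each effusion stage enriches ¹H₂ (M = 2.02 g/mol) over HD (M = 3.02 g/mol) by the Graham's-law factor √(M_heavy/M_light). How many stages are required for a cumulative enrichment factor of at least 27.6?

17

Per stage α = (3.02/2.02)^(1/2) = 1.49505^0.5, giving ln α = 0.2011.
Need α^N ≥ 27.6 ⇒ N ≥ ln(27.6) / ln α = 3.318 / 0.2011 = 16.50.
So at least 17 stages are needed.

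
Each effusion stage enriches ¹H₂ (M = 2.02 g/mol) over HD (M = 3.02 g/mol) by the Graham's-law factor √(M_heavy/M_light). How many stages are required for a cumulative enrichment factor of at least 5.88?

9

Single-stage factor α = √(3.02/2.02), so ln α = ½ ln(1.49505) = 0.2011.
Need α^N ≥ 5.88 ⇒ N ≥ ln(5.88) / ln α = 1.772 / 0.2011 = 8.81.
Minimum whole number of stages: N = 9.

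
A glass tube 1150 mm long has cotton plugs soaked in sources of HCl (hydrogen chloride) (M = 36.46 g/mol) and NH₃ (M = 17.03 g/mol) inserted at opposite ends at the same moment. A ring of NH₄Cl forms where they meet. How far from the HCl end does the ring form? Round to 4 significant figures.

The fronts meet when d_HCl + d_NH₃ = L with d_HCl/d_NH₃ = √(M_NH₃/M_HCl) (Graham's law). Here √(M_NH₃/M_HCl) = √(17.03/36.46) = 0.6834.
With d_HCl + d_NH₃ = 1150 mm, d_NH₃ = 1150/(1 + 0.6834) = 683.1 mm.
d_HCl = 1150 − 683.1 = 466.9 mm.

466.9 mm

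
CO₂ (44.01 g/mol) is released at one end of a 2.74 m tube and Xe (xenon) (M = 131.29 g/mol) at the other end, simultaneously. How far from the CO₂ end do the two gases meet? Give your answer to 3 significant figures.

1.74 m

Graham's law gives d_CO₂/d_Xe = rate_CO₂/rate_Xe = √(M_Xe/M_CO₂) = √(131.29/44.01) = 1.727.
With d_CO₂ + d_Xe = 2.74 m, d_Xe = 2.74/(1 + 1.727) = 1.005 m.
d_CO₂ = 2.74 − 1.005 = 1.74 m.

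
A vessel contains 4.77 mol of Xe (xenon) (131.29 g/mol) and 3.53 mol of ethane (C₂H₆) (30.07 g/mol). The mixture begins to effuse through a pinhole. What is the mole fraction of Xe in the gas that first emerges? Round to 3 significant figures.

0.393

Each component's effusion rate ∝ (its partial pressure)·(1/√M) ∝ n_i/√M_i.
So x_Xe in the escaping gas = (n_Xe/√M_Xe) / Σ(n_i/√M_i)
= (4.77/√131.29) / (4.77/√131.29 + 3.53/√30.07) = 0.4163/(0.4163 + 0.6437) = 0.393.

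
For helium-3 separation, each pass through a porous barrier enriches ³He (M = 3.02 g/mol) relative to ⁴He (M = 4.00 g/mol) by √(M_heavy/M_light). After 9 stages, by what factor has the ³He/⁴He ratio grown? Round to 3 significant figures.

3.54

Each stage multiplies the ratio by α = √(4.00/3.02), so after 9 stages the overall factor is α^9 = (4.00/3.02)^(9/2).
= 1.32450^(9/2) = 3.54.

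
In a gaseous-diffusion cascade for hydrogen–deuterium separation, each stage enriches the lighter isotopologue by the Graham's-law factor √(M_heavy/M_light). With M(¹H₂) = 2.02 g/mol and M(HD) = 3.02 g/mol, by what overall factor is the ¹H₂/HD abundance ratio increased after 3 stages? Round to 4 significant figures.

Overall factor = α^3 with α = √(3.02/2.02), i.e. (3.02/2.02)^(3/2).
= 1.49505^(3/2) = 1.828.

1.828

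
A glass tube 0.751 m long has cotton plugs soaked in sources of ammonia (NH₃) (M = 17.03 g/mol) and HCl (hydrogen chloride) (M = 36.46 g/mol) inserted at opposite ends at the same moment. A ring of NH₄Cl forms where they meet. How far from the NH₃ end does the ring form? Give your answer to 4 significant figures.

Distances travelled in equal time are proportional to diffusion rates, so d_NH₃/d_HCl = √(M_HCl/M_NH₃) = √(36.46/17.03) = 1.463.
With d_NH₃ + d_HCl = 0.751 m, d_HCl = 0.751/(1 + 1.463) = 0.3049 m.
d_NH₃ = 0.751 − 0.3049 = 0.4461 m.

0.4461 m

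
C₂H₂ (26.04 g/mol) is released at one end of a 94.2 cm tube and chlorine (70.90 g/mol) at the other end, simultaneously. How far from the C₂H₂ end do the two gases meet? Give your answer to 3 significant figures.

58.7 cm

Distances travelled in equal time are proportional to diffusion rates, so d_C₂H₂/d_Cl₂ = √(M_Cl₂/M_C₂H₂) = √(70.90/26.04) = 1.650.
With d_C₂H₂ + d_Cl₂ = 94.2 cm, d_Cl₂ = 94.2/(1 + 1.650) = 35.55 cm.
d_C₂H₂ = 94.2 − 35.55 = 58.7 cm.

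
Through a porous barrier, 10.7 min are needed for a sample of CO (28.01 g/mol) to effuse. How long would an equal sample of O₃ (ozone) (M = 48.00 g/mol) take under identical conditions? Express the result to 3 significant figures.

14.0 min

By Graham's law, t_O₃/t_CO = √(M_O₃/M_CO) = √(48.00/28.01) = √1.714 = 1.309.
So the time for O₃ is 10.7 × 1.309 = 14.0 min.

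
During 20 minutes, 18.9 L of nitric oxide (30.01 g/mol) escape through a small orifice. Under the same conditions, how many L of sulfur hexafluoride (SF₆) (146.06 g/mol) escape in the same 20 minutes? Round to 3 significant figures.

8.57 L

By Graham's law, rate_SF₆/rate_NO = √(M_NO/M_SF₆) = √(30.01/146.06) = √0.2055 = 0.4533.
So the volume for SF₆ is 18.9 × 0.4533 = 8.57 L.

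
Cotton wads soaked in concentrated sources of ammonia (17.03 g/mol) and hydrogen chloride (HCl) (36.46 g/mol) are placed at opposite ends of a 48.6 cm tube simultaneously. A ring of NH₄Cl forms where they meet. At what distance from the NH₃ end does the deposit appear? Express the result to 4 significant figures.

Distances travelled in equal time are proportional to diffusion rates, so d_NH₃/d_HCl = √(M_HCl/M_NH₃) = √(36.46/17.03) = 1.463.
With d_NH₃ + d_HCl = 48.6 cm, d_HCl = 48.6/(1 + 1.463) = 19.73 cm.
d_NH₃ = 48.6 − 19.73 = 28.87 cm.

28.87 cm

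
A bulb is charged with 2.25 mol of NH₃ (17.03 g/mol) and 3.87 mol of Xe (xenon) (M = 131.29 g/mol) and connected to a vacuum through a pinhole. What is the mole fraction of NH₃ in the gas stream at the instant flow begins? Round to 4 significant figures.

0.6175

The effusion rate of species i is ∝ p_i/√M_i ∝ n_i/√M_i.
So x_NH₃ in the escaping gas = (n_NH₃/√M_NH₃) / Σ(n_i/√M_i)
= (2.25/√17.03) / (2.25/√17.03 + 3.87/√131.29) = 0.5452/(0.5452 + 0.3377) = 0.6175.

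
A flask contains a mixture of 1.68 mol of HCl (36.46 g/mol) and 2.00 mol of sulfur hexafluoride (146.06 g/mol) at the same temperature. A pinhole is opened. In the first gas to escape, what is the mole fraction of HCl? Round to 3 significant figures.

Each component's effusion rate ∝ (its partial pressure)·(1/√M) ∝ n_i/√M_i.
Mole fraction of HCl in the effusate = (n_HCl/√M_HCl) / (n_HCl/√M_HCl + n_SF₆/√M_SF₆)
= (1.68/√36.46) / (1.68/√36.46 + 2.00/√146.06) = 0.2782/(0.2782 + 0.1655) = 0.627.

0.627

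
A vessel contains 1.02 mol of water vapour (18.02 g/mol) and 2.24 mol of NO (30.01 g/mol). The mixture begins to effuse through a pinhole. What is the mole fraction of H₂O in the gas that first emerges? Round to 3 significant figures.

The effusion rate of species i is ∝ p_i/√M_i ∝ n_i/√M_i.
x_H₂O(eff) = (n_H₂O/√M_H₂O) / (n_H₂O/√M_H₂O + n_NO/√M_NO)
= (1.02/√18.02) / (1.02/√18.02 + 2.24/√30.01) = 0.2403/(0.2403 + 0.4089) = 0.370.

0.370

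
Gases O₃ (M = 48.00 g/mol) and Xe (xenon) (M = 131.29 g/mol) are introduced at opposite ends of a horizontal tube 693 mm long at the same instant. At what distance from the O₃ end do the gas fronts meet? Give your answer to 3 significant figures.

432 mm

Distances travelled in equal time are proportional to diffusion rates, so d_O₃/d_Xe = √(M_Xe/M_O₃) = √(131.29/48.00) = 1.654.
With d_O₃ + d_Xe = 693 mm, d_Xe = 693/(1 + 1.654) = 261.1 mm.
d_O₃ = 693 − 261.1 = 432 mm.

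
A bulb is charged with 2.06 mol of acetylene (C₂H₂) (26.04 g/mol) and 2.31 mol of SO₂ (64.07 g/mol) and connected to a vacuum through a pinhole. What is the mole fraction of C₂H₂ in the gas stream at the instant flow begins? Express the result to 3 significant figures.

0.583

Effusion rate of each component ∝ n_i/√M_i (partial pressure × 1/√M).
Mole fraction of C₂H₂ in the effusate = (n_C₂H₂/√M_C₂H₂) / (n_C₂H₂/√M_C₂H₂ + n_SO₂/√M_SO₂)
= (2.06/√26.04) / (2.06/√26.04 + 2.31/√64.07) = 0.4037/(0.4037 + 0.2886) = 0.583.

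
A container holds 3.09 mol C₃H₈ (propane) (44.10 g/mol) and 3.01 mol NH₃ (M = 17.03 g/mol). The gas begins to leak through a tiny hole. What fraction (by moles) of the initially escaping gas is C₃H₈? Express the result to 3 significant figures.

Each component's effusion rate ∝ (its partial pressure)·(1/√M) ∝ n_i/√M_i.
Mole fraction of C₃H₈ in the effusate = (n_C₃H₈/√M_C₃H₈) / (n_C₃H₈/√M_C₃H₈ + n_NH₃/√M_NH₃)
= (3.09/√44.10) / (3.09/√44.10 + 3.01/√17.03) = 0.4653/(0.4653 + 0.7294) = 0.389.

0.389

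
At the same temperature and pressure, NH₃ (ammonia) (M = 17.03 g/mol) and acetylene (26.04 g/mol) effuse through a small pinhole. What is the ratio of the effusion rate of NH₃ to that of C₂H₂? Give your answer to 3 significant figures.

Since effusion rate ∝ 1/√M, rate_NH₃/rate_C₂H₂ = √(M_C₂H₂/M_NH₃) = √(26.04/17.03) = √1.529 = 1.24.

1.24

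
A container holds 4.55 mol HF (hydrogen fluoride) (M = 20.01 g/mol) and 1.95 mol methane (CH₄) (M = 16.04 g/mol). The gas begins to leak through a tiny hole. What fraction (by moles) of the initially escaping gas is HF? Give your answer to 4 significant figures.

0.6763

Each component's effusion rate ∝ (its partial pressure)·(1/√M) ∝ n_i/√M_i.
x_HF(eff) = (n_HF/√M_HF) / (n_HF/√M_HF + n_CH₄/√M_CH₄)
= (4.55/√20.01) / (4.55/√20.01 + 1.95/√16.04) = 1.017/(1.017 + 0.4869) = 0.6763.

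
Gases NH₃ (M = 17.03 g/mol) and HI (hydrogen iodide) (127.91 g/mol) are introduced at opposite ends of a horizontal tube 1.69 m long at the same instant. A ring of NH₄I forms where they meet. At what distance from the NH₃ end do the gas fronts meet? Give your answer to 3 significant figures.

The fronts meet when d_NH₃ + d_HI = L with d_NH₃/d_HI = √(M_HI/M_NH₃) (Graham's law). Here √(M_HI/M_NH₃) = √(127.91/17.03) = 2.741.
With d_NH₃ + d_HI = 1.69 m, d_HI = 1.69/(1 + 2.741) = 0.4518 m.
d_NH₃ = 1.69 − 0.4518 = 1.24 m.

1.24 m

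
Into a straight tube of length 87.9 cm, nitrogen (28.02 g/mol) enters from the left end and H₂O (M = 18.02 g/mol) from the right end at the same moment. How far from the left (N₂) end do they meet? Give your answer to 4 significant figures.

The fronts meet when d_N₂ + d_H₂O = L with d_N₂/d_H₂O = √(M_H₂O/M_N₂) (Graham's law). Here √(M_H₂O/M_N₂) = √(18.02/28.02) = 0.8019.
With d_N₂ + d_H₂O = 87.9 cm, d_H₂O = 87.9/(1 + 0.8019) = 48.78 cm.
d_N₂ = 87.9 − 48.78 = 39.12 cm.

39.12 cm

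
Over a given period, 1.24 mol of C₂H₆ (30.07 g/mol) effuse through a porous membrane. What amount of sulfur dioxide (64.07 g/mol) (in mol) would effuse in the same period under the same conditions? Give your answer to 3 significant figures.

0.849 mol

Using Graham's law: rate_SO₂/rate_C₂H₆ = √(M_C₂H₆/M_SO₂) = √(30.07/64.07) = √0.4693 = 0.6851.
So the amount for SO₂ is 1.24 × 0.6851 = 0.849 mol.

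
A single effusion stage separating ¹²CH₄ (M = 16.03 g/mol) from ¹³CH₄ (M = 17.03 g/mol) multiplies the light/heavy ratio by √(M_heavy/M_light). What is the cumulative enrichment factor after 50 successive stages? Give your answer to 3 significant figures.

Each stage multiplies the ratio by α = √(17.03/16.03), so after 50 stages the overall factor is α^50 = (17.03/16.03)^(50/2).
= 1.06238^25 = 4.54.

4.54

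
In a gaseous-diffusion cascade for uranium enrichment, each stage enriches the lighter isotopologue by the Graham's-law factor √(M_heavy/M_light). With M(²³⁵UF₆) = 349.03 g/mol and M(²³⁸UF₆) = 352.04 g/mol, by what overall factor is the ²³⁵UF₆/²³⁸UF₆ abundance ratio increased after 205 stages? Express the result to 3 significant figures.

After 205 stages the ratio has grown by (√(352.04/349.03))^205 = (352.04/349.03)^(205/2).
= 1.00862^(205/2) = 2.41.

2.41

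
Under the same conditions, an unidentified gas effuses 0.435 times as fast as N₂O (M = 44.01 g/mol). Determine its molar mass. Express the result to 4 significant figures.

From Graham's law, rate_X/rate_N₂O = √(M_N₂O/M_X).
0.435 = √(44.01/M_X)
M_X = 44.01 / 0.435² = 44.01 / 0.1892 = 232.6 g/mol

232.6 g/mol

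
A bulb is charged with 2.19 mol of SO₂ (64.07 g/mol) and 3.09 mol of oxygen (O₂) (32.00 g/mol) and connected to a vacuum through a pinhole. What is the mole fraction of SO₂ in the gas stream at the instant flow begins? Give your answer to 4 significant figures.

The effusion rate of species i is ∝ p_i/√M_i ∝ n_i/√M_i.
Mole fraction of SO₂ in the effusate = (n_SO₂/√M_SO₂) / (n_SO₂/√M_SO₂ + n_O₂/√M_O₂)
= (2.19/√64.07) / (2.19/√64.07 + 3.09/√32.00) = 0.2736/(0.2736 + 0.5462) = 0.3337.

0.3337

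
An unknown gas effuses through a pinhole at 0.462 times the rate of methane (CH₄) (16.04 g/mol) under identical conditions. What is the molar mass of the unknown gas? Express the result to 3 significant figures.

From Graham's law, rate_X/rate_CH₄ = √(M_CH₄/M_X).
0.462 = √(16.04/M_X)
M_X = 16.04 / 0.462² = 16.04 / 0.2134 = 75.1 g/mol

75.1 g/mol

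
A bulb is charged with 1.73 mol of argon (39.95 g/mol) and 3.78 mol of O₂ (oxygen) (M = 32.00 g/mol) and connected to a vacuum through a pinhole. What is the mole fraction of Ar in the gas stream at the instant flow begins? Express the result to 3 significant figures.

0.291

Effusion rate of each component ∝ n_i/√M_i (partial pressure × 1/√M).
So x_Ar in the escaping gas = (n_Ar/√M_Ar) / Σ(n_i/√M_i)
= (1.73/√39.95) / (1.73/√39.95 + 3.78/√32.00) = 0.2737/(0.2737 + 0.6682) = 0.291.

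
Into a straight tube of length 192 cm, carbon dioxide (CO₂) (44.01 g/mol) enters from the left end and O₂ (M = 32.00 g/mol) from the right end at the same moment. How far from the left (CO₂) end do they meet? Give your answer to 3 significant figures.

88.4 cm

Graham's law gives d_CO₂/d_O₂ = rate_CO₂/rate_O₂ = √(M_O₂/M_CO₂) = √(32.00/44.01) = 0.8527.
With d_CO₂ + d_O₂ = 192 cm, d_O₂ = 192/(1 + 0.8527) = 103.6 cm.
d_CO₂ = 192 − 103.6 = 88.4 cm.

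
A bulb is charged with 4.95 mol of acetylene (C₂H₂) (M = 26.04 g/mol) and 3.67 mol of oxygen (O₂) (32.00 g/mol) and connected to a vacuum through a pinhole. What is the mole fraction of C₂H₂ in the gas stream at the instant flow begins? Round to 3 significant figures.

Effusion rate of each component ∝ n_i/√M_i (partial pressure × 1/√M).
x_C₂H₂(eff) = (n_C₂H₂/√M_C₂H₂) / (n_C₂H₂/√M_C₂H₂ + n_O₂/√M_O₂)
= (4.95/√26.04) / (4.95/√26.04 + 3.67/√32.00) = 0.9700/(0.9700 + 0.6488) = 0.599.

0.599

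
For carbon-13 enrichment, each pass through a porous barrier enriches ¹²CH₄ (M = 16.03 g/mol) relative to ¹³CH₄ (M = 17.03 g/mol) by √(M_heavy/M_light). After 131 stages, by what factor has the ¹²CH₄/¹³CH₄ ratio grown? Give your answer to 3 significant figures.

The single-stage factor is √(M_heavy/M_light), so 131 stages give [√(17.03/16.03)]^131 = (17.03/16.03)^(131/2).
= 1.06238^(131/2) = 52.7.

52.7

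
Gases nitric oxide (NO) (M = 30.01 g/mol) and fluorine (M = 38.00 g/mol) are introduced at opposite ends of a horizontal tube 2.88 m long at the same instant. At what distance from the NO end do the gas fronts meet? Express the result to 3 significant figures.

Graham's law gives d_NO/d_F₂ = rate_NO/rate_F₂ = √(M_F₂/M_NO) = √(38.00/30.01) = 1.125.
With d_NO + d_F₂ = 2.88 m, d_F₂ = 2.88/(1 + 1.125) = 1.355 m.
d_NO = 2.88 − 1.355 = 1.52 m.

1.52 m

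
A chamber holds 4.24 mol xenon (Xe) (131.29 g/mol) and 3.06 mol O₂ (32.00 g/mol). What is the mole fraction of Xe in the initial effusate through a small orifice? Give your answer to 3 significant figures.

Rate_i ∝ x_i/√M_i (Graham's law weighted by mole fraction), so the effusate composition follows n_i/√M_i.
Mole fraction of Xe in the effusate = (n_Xe/√M_Xe) / (n_Xe/√M_Xe + n_O₂/√M_O₂)
= (4.24/√131.29) / (4.24/√131.29 + 3.06/√32.00) = 0.3700/(0.3700 + 0.5409) = 0.406.

0.406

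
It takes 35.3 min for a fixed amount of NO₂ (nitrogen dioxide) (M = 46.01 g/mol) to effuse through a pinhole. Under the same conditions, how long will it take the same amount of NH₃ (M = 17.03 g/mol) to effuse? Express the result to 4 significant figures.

21.48 min

Graham's law gives t_NH₃/t_NO₂ = √(M_NH₃/M_NO₂) = √(17.03/46.01) = √0.3701 = 0.6084.
So the time for NH₃ is 35.3 × 0.6084 = 21.48 min.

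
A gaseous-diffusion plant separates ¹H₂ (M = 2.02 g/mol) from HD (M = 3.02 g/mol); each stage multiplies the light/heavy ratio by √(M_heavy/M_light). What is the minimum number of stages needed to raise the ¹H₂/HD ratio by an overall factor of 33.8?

18

Per stage α = (3.02/2.02)^(1/2) = 1.49505^0.5, giving ln α = 0.2011.
Need α^N ≥ 33.8 ⇒ N ≥ ln(33.8) / ln α = 3.520 / 0.2011 = 17.51.
So at least 18 stages are needed.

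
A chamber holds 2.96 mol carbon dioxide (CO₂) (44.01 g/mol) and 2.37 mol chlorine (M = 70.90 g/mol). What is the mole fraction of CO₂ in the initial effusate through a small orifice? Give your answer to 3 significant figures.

0.613

Each component's effusion rate ∝ (its partial pressure)·(1/√M) ∝ n_i/√M_i.
So x_CO₂ in the escaping gas = (n_CO₂/√M_CO₂) / Σ(n_i/√M_i)
= (2.96/√44.01) / (2.96/√44.01 + 2.37/√70.90) = 0.4462/(0.4462 + 0.2815) = 0.613.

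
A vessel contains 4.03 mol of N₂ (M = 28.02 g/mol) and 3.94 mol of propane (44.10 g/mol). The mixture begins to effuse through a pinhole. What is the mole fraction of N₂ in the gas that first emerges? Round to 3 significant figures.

Effusion rate of each component ∝ n_i/√M_i (partial pressure × 1/√M).
x_N₂(eff) = (n_N₂/√M_N₂) / (n_N₂/√M_N₂ + n_C₃H₈/√M_C₃H₈)
= (4.03/√28.02) / (4.03/√28.02 + 3.94/√44.10) = 0.7613/(0.7613 + 0.5933) = 0.562.

0.562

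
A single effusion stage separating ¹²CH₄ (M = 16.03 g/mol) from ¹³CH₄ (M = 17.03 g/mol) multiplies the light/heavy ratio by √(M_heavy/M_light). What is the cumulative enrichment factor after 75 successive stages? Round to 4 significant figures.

Overall factor = α^75 with α = √(17.03/16.03), i.e. (17.03/16.03)^(75/2).
= 1.06238^(75/2) = 9.673.

9.673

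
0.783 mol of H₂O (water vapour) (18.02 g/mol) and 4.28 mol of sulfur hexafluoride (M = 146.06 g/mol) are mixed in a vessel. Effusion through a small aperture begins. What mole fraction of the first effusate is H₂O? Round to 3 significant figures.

0.342

Each component's effusion rate ∝ (its partial pressure)·(1/√M) ∝ n_i/√M_i.
Mole fraction of H₂O in the effusate = (n_H₂O/√M_H₂O) / (n_H₂O/√M_H₂O + n_SF₆/√M_SF₆)
= (0.783/√18.02) / (0.783/√18.02 + 4.28/√146.06) = 0.1845/(0.1845 + 0.3541) = 0.342.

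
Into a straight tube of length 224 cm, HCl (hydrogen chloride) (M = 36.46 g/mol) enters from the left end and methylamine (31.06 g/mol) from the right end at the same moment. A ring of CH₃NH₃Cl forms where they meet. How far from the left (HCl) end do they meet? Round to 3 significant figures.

The fronts meet when d_HCl + d_CH₃NH₂ = L with d_HCl/d_CH₃NH₂ = √(M_CH₃NH₂/M_HCl) (Graham's law). Here √(M_CH₃NH₂/M_HCl) = √(31.06/36.46) = 0.9230.
With d_HCl + d_CH₃NH₂ = 224 cm, d_CH₃NH₂ = 224/(1 + 0.9230) = 116.5 cm.
d_HCl = 224 − 116.5 = 108 cm.

108 cm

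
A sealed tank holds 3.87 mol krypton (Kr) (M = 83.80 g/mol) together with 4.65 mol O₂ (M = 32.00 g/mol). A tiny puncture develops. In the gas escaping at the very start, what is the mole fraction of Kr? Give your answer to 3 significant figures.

0.340

The effusion rate of species i is ∝ p_i/√M_i ∝ n_i/√M_i.
x_Kr(eff) = (n_Kr/√M_Kr) / (n_Kr/√M_Kr + n_O₂/√M_O₂)
= (3.87/√83.80) / (3.87/√83.80 + 4.65/√32.00) = 0.4228/(0.4228 + 0.8220) = 0.340.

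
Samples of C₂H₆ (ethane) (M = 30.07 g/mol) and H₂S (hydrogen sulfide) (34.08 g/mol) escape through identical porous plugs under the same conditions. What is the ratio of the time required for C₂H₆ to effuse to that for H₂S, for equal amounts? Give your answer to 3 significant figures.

0.939

Since effusion rate ∝ 1/√M, t_C₂H₆/t_H₂S = √(M_C₂H₆/M_H₂S) = √(30.07/34.08) = √0.8823 = 0.939.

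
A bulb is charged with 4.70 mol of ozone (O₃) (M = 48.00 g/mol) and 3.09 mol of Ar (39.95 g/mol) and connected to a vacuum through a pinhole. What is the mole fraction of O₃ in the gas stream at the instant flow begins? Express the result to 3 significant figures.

0.581

The effusion rate of species i is ∝ p_i/√M_i ∝ n_i/√M_i.
Mole fraction of O₃ in the effusate = (n_O₃/√M_O₃) / (n_O₃/√M_O₃ + n_Ar/√M_Ar)
= (4.70/√48.00) / (4.70/√48.00 + 3.09/√39.95) = 0.6784/(0.6784 + 0.4889) = 0.581.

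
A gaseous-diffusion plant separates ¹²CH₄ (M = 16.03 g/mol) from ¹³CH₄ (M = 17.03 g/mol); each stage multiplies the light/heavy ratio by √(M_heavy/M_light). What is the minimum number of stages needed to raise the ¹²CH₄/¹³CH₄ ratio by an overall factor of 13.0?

With α = √(17.03/16.03) per stage, ln α = ½ ln(1.06238) = 0.03026.
Need α^N ≥ 13.0 ⇒ N ≥ ln(13.0) / ln α = 2.565 / 0.03026 = 84.77.
Minimum whole number of stages: N = 85.

85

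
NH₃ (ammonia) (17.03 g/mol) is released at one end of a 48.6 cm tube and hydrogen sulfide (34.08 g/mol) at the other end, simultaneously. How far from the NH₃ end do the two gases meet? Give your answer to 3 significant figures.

28.5 cm

Graham's law gives d_NH₃/d_H₂S = rate_NH₃/rate_H₂S = √(M_H₂S/M_NH₃) = √(34.08/17.03) = 1.415.
With d_NH₃ + d_H₂S = 48.6 cm, d_H₂S = 48.6/(1 + 1.415) = 20.13 cm.
d_NH₃ = 48.6 − 20.13 = 28.5 cm.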